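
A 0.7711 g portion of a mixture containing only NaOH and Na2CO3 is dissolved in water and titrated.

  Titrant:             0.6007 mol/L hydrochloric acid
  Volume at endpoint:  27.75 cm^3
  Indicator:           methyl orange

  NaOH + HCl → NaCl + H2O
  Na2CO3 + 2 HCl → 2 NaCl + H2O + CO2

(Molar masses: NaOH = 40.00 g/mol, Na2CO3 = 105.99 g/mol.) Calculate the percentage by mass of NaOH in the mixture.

n(HCl) = 0.02775 × 0.6007 = 0.01667 mol
Let x = n(NaOH), y = n(Na2CO3).
Titrant: 1x + 2y = 0.01667;  mass: 40.00x + 105.99y = 0.7711
Solving, x = 8.641 × 10^-3 mol, y = 4.014 × 10^-3 mol
mass of NaOH = 8.641 × 10^-3 × 40.00 = 0.3457 g
% NaOH = 0.3457 / 0.7711 × 100 = 44.83 %

44.83 %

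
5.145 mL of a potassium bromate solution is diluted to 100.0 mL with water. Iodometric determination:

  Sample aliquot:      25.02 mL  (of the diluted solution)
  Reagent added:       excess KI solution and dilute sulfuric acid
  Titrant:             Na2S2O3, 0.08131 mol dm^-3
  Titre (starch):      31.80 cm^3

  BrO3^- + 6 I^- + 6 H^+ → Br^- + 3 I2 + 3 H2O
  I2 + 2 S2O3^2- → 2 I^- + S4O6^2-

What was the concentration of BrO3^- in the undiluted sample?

n(S2O3^2-) = 0.03180 × 0.08131 = 2.586 × 10^-3 mol
n(I2) = n(S2O3^2-)/2 = 1.293 × 10^-3 mol
From the 1:3 ratio, n(BrO3^-) in the aliquot = 1/3 × 1.293 × 10^-3 = 4.309 × 10^-4 mol
[BrO3^-]_dilute = 4.309 × 10^-4 / 0.02502 = 0.01722 mol/L
[BrO3^-]_original = 0.01722 × 100.0/5.145 = 0.3348 mol/L

0.3348 mol/L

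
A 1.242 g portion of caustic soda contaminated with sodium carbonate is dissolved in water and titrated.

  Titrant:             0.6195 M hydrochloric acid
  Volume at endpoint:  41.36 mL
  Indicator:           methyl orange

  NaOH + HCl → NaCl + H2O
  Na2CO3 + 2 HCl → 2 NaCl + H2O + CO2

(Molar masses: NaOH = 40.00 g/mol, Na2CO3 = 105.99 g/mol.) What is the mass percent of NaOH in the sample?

n(HCl) = 0.04136 × 0.6195 = 0.02562 mol
Let x = n(NaOH), y = n(Na2CO3).
Titrant: 1x + 2y = 0.02562;  mass: 40.00x + 105.99y = 1.242
Solving, x = 8.916 × 10^-3 mol, y = 8.353 × 10^-3 mol
mass of NaOH = 8.916 × 10^-3 × 40.00 = 0.3566 g
% NaOH = 0.3566 / 1.242 × 100 = 28.72 %

28.72 %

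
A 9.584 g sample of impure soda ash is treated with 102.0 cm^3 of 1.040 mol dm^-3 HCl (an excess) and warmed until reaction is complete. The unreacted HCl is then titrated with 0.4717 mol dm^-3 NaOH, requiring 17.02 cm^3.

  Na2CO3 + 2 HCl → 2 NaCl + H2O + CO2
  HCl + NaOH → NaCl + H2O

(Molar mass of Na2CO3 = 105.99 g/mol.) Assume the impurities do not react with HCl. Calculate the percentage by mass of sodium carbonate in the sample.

n(HCl) added = 0.1020 × 1.040 = 0.1061 mol
n(NaOH) used in back-titration = 0.01702 × 0.4717 = 8.028 × 10^-3 mol
n(HCl) left over = 8.028 × 10^-3 mol (1:1 ratio)
n(HCl) consumed by analyte = 0.1061 − 8.028 × 10^-3 = 0.09805 mol
From the 1:2 ratio, n(Na2CO3) = 1/2 × 0.09805 = 0.04903 mol
mass of Na2CO3 = 0.04903 × 105.99 = 5.196 g
% Na2CO3 = 5.196 / 9.584 × 100 = 54.22 %

54.22 %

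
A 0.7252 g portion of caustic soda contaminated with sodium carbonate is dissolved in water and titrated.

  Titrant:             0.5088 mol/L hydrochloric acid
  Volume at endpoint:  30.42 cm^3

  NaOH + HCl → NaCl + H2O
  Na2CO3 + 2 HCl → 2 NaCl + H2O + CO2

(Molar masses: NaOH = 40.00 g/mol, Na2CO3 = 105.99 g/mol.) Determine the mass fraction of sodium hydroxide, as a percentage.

n(HCl) = 0.03042 × 0.5088 = 0.01548 mol
Let x = n(NaOH), y = n(Na2CO3).
Titrant: 1x + 2y = 0.01548;  mass: 40.00x + 105.99y = 0.7252
Solving, x = 7.314 × 10^-3 mol, y = 4.082 × 10^-3 mol
mass of NaOH = 7.314 × 10^-3 × 40.00 = 0.2925 g
% NaOH = 0.2925 / 0.7252 × 100 = 40.34 %

40.34 %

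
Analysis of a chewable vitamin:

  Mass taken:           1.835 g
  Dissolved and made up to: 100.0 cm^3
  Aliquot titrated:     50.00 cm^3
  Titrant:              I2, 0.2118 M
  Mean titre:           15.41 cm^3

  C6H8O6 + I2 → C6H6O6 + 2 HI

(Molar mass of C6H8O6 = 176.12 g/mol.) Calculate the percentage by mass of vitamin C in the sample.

62.65 %

n(I2) per titration = 0.01541 × 0.2118 = 3.264 × 10^-3 mol
n(C6H8O6) in each aliquot = 3.264 × 10^-3 mol (1:1 ratio)
n(C6H8O6) in the whole flask = 3.264 × 10^-3 × 100.0/50.00 = 6.528 × 10^-3 mol
mass of C6H8O6 = 6.528 × 10^-3 × 176.12 = 1.150 g
% C6H8O6 = 1.150 / 1.835 × 100 = 62.65 %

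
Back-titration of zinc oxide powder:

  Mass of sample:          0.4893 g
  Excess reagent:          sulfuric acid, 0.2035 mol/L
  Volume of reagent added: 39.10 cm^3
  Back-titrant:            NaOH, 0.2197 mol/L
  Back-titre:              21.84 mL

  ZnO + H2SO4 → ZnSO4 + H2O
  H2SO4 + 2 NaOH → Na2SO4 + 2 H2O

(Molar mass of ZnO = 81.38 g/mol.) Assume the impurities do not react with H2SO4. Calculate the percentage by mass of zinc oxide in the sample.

92.44 %

n(H2SO4) added = 0.03910 × 0.2035 = 7.957 × 10^-3 mol
n(NaOH) used in back-titration = 0.02184 × 0.2197 = 4.798 × 10^-3 mol
From the 1:2 ratio, n(H2SO4) left over = 1/2 × 4.798 × 10^-3 = 2.399 × 10^-3 mol
n(H2SO4) consumed by analyte = 7.957 × 10^-3 − 2.399 × 10^-3 = 5.558 × 10^-3 mol
n(ZnO) = 5.558 × 10^-3 mol (1:1 ratio)
mass of ZnO = 5.558 × 10^-3 × 81.38 = 0.4523 g
% ZnO = 0.4523 / 0.4893 × 100 = 92.44 %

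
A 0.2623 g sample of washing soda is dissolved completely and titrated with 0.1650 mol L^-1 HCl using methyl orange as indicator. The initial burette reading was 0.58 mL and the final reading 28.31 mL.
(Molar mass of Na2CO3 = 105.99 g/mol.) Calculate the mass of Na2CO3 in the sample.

0.2425 g

Na2CO3 + 2 HCl → 2 NaCl + H2O + CO2
n(HCl) = 0.02773 L × 0.1650 mol/L = 4.575 × 10^-3 mol
From the 1:2 ratio, n(Na2CO3) = 1/2 × 4.575 × 10^-3 = 2.288 × 10^-3 mol
mass of Na2CO3 = 2.288 × 10^-3 × 105.99 g/mol = 0.2425 g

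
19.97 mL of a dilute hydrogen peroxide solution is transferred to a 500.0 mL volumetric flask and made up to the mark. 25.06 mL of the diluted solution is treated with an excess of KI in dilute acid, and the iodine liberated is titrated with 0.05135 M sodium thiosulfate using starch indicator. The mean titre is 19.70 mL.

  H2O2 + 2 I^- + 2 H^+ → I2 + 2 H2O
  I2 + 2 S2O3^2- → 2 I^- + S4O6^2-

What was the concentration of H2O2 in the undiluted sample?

n(S2O3^2-) = 0.01970 × 0.05135 = 1.012 × 10^-3 mol
n(I2) = n(S2O3^2-)/2 = 5.058 × 10^-4 mol
n(H2O2) in the aliquot = 5.058 × 10^-4 mol (1:1 ratio)
[H2O2]_dilute = 5.058 × 10^-4 / 0.02506 = 0.02018 mol/L
[H2O2]_original = 0.02018 × 500.0/19.97 = 0.5053 mol/L

0.5053 M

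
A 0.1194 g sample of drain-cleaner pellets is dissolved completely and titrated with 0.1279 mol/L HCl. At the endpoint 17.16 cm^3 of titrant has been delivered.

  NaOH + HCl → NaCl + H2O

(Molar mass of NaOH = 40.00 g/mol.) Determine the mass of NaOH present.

0.08779 g

n(HCl) = 0.01716 L × 0.1279 mol/L = 2.195 × 10^-3 mol
n(NaOH) = 2.195 × 10^-3 mol (1:1 ratio)
mass of NaOH = 2.195 × 10^-3 × 40.00 g/mol = 0.08779 g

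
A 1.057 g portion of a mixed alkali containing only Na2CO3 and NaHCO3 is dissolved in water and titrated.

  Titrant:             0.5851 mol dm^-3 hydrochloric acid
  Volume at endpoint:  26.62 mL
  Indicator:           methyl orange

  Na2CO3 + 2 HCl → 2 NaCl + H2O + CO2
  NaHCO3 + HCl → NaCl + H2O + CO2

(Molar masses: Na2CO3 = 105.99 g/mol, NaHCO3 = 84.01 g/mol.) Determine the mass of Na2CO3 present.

n(HCl) = 0.02662 × 0.5851 = 0.01558 mol
Let x = n(Na2CO3), y = n(NaHCO3).
Titrant: 2x + 1y = 0.01558;  mass: 105.99x + 84.01y = 1.057
Solving, x = 4.054 × 10^-3 mol, y = 7.467 × 10^-3 mol
mass of Na2CO3 = 4.054 × 10^-3 × 105.99 = 0.4297 g

0.4297 g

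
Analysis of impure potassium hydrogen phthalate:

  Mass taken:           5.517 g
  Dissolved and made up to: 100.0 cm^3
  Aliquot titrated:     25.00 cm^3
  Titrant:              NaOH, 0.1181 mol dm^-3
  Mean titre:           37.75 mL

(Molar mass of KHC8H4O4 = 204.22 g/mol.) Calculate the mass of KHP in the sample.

KHC8H4O4 + NaOH → KNaC8H4O4 + H2O
n(NaOH) per titration = 0.03775 × 0.1181 = 4.458 × 10^-3 mol
n(KHC8H4O4) in each aliquot = 4.458 × 10^-3 mol (1:1 ratio)
n(KHC8H4O4) in the whole flask = 4.458 × 10^-3 × 100.0/25.00 = 0.01783 mol
mass of KHC8H4O4 = 0.01783 × 204.22 = 3.642 g

3.642 g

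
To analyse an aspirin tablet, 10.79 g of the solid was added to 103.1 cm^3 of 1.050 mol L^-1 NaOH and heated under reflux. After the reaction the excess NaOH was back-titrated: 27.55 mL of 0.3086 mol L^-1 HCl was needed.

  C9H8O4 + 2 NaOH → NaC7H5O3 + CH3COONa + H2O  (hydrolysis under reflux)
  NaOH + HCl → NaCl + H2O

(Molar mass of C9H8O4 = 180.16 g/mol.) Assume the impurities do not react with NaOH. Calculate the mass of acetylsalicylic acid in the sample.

n(NaOH) added = 0.1031 × 1.050 = 0.1083 mol
n(HCl) used in back-titration = 0.02755 × 0.3086 = 8.502 × 10^-3 mol
n(NaOH) left over = 8.502 × 10^-3 mol (1:1 ratio)
n(NaOH) consumed by analyte = 0.1083 − 8.502 × 10^-3 = 0.09975 mol
From the 1:2 ratio, n(C9H8O4) = 1/2 × 0.09975 = 0.04988 mol
mass of C9H8O4 = 0.04988 × 180.16 = 8.986 g

8.986 g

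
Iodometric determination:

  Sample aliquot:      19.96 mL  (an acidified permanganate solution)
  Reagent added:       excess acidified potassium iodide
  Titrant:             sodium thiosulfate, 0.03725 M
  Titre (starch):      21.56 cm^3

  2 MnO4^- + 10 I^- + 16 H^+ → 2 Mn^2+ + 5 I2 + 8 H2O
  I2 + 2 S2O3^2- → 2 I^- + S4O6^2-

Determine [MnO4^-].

n(S2O3^2-) = 0.02156 × 0.03725 = 8.031 × 10^-4 mol
n(I2) = n(S2O3^2-)/2 = 4.016 × 10^-4 mol
From the 2:5 ratio, n(MnO4^-) in the aliquot = 2/5 × 4.016 × 10^-4 = 1.606 × 10^-4 mol
[MnO4^-] = 1.606 × 10^-4 / 0.01996 = 0.008047 mol/L

0.008047 M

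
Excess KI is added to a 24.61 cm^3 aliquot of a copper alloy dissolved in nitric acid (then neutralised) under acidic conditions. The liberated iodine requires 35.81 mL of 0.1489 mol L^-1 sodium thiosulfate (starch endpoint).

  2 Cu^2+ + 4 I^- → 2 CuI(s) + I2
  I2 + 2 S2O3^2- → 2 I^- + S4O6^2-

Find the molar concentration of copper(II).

0.2167 mol/L

n(S2O3^2-) = 0.03581 × 0.1489 = 5.332 × 10^-3 mol
n(I2) = n(S2O3^2-)/2 = 2.666 × 10^-3 mol
From the 2:1 ratio, n(Cu2+) in the aliquot = 2/1 × 2.666 × 10^-3 = 5.332 × 10^-3 mol
[Cu2+] = 5.332 × 10^-3 / 0.02461 = 0.2167 mol/L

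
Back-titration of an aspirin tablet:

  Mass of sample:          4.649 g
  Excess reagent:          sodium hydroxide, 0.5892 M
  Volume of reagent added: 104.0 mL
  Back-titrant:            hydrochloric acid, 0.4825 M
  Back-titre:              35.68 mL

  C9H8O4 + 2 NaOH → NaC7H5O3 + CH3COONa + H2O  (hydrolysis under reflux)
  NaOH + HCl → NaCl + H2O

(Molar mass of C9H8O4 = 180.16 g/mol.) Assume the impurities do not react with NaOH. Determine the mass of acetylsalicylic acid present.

3.969 g

n(NaOH) added = 0.1040 × 0.5892 = 0.06128 mol
n(HCl) used in back-titration = 0.03568 × 0.4825 = 0.01722 mol
n(NaOH) left over = 0.01722 mol (1:1 ratio)
n(NaOH) consumed by analyte = 0.06128 − 0.01722 = 0.04406 mol
From the 1:2 ratio, n(C9H8O4) = 1/2 × 0.04406 = 0.02203 mol
mass of C9H8O4 = 0.02203 × 180.16 = 3.969 g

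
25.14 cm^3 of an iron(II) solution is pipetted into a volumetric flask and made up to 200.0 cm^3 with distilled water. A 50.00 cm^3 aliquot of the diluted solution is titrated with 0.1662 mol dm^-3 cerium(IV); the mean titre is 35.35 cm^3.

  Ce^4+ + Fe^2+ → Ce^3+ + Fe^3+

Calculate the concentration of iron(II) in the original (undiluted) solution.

0.9348 mol/L

n(Ce4+) = 0.03535 × 0.1662 = 5.875 × 10^-3 mol
n(Fe2+) in the aliquot = 5.875 × 10^-3 mol (1:1 ratio)
[Fe2+]_dilute = 5.875 × 10^-3 / 0.05000 = 0.1175 mol/L
Dilution factor = 200.0 / 25.14 = 7.955
[Fe2+]_stock = 0.1175 × 7.955 = 0.9348 mol/L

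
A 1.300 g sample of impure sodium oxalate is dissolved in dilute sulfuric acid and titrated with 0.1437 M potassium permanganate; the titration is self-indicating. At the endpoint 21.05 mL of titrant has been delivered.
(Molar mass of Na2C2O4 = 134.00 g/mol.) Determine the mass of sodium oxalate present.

1.013 g

2 MnO4^- + 5 C2O4^2- + 16 H^+ → 2 Mn^2+ + 10 CO2 + 8 H2O
n(KMnO4) = 0.02105 L × 0.1437 mol/L = 3.025 × 10^-3 mol
From the 5:2 ratio, n(Na2C2O4) = 5/2 × 3.025 × 10^-3 = 7.562 × 10^-3 mol
mass of Na2C2O4 = 7.562 × 10^-3 × 134.00 g/mol = 1.013 g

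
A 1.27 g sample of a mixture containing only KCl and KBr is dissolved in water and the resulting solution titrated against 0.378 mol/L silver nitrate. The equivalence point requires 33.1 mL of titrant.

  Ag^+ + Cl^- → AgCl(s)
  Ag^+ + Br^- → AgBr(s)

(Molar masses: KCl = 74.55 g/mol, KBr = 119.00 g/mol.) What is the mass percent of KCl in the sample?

28.9 %

n(AgNO3) = 0.0331 × 0.378 = 0.0125 mol
Let x = n(KCl), y = n(KBr).
Titrant: 1x + 1y = 0.0125;  mass: 74.55x + 119.00y = 1.27
Solving, x = 4.92 × 10^-3 mol, y = 7.59 × 10^-3 mol
mass of KCl = 4.92 × 10^-3 × 74.55 = 0.367 g
% KCl = 0.367 / 1.27 × 100 = 28.9 %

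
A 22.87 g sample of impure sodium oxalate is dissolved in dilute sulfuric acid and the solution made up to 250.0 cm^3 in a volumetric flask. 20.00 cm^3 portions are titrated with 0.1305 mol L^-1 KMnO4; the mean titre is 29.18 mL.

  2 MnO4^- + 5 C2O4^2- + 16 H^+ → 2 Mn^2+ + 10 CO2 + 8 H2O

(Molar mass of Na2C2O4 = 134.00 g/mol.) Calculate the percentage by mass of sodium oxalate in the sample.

69.72 %

n(KMnO4) per titration = 0.02918 × 0.1305 = 3.808 × 10^-3 mol
From the 5:2 ratio, n(Na2C2O4) in each aliquot = 5/2 × 3.808 × 10^-3 = 9.520 × 10^-3 mol
n(Na2C2O4) in the whole flask = 9.520 × 10^-3 × 250.0/20.00 = 0.1190 mol
mass of Na2C2O4 = 0.1190 × 134.00 = 15.95 g
% Na2C2O4 = 15.95 / 22.87 × 100 = 69.72 %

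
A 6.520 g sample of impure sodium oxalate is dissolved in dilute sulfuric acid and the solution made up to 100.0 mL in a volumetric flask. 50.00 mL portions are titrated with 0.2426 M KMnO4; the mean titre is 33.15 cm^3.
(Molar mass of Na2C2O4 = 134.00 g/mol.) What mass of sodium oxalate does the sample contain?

2 MnO4^- + 5 C2O4^2- + 16 H^+ → 2 Mn^2+ + 10 CO2 + 8 H2O
n(KMnO4) per titration = 0.03315 × 0.2426 = 8.042 × 10^-3 mol
From the 5:2 ratio, n(Na2C2O4) in each aliquot = 5/2 × 8.042 × 10^-3 = 0.02011 mol
n(Na2C2O4) in the whole flask = 0.02011 × 100.0/50.00 = 0.04021 mol
mass of Na2C2O4 = 0.04021 × 134.00 = 5.388 g

5.388 g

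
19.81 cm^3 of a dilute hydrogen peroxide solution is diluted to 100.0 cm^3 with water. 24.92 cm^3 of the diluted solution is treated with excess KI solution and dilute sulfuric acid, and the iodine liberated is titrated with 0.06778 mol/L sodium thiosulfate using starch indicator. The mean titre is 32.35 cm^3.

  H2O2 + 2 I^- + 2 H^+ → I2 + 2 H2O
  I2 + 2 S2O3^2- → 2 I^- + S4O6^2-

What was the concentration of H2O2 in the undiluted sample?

n(S2O3^2-) = 0.03235 × 0.06778 = 2.193 × 10^-3 mol
n(I2) = n(S2O3^2-)/2 = 1.096 × 10^-3 mol
n(H2O2) in the aliquot = 1.096 × 10^-3 mol (1:1 ratio)
[H2O2]_dilute = 1.096 × 10^-3 / 0.02492 = 0.04399 mol/L
[H2O2]_original = 0.04399 × 100.0/19.81 = 0.2221 mol/L

0.2221 mol/L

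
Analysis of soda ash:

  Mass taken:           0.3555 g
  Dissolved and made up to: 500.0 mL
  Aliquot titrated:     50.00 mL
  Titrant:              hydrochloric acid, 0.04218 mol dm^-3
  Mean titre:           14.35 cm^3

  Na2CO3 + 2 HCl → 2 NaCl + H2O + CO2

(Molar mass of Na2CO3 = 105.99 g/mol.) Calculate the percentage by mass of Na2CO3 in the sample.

n(HCl) per titration = 0.01435 × 0.04218 = 6.053 × 10^-4 mol
From the 1:2 ratio, n(Na2CO3) in each aliquot = 1/2 × 6.053 × 10^-4 = 3.026 × 10^-4 mol
n(Na2CO3) in the whole flask = 3.026 × 10^-4 × 500.0/50.00 = 3.026 × 10^-3 mol
mass of Na2CO3 = 3.026 × 10^-3 × 105.99 = 0.3208 g
% Na2CO3 = 0.3208 / 0.3555 × 100 = 90.23 %

90.23 %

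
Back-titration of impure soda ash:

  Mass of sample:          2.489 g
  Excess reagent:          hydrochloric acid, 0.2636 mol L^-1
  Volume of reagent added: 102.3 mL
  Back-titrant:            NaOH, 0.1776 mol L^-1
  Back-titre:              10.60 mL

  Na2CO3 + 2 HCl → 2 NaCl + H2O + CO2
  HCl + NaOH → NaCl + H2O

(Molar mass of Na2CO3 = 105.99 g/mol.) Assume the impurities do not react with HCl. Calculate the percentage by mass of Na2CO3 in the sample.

n(HCl) added = 0.1023 × 0.2636 = 0.02697 mol
n(NaOH) used in back-titration = 0.01060 × 0.1776 = 1.883 × 10^-3 mol
n(HCl) left over = 1.883 × 10^-3 mol (1:1 ratio)
n(HCl) consumed by analyte = 0.02697 − 1.883 × 10^-3 = 0.02508 mol
From the 1:2 ratio, n(Na2CO3) = 1/2 × 0.02508 = 0.01254 mol
mass of Na2CO3 = 0.01254 × 105.99 = 1.329 g
% Na2CO3 = 1.329 / 2.489 × 100 = 53.41 %

53.41 %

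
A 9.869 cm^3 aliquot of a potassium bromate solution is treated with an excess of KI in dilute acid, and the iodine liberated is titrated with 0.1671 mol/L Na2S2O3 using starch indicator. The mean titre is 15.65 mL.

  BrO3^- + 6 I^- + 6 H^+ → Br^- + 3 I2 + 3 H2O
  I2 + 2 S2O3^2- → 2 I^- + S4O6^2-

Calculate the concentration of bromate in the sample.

n(S2O3^2-) = 0.01565 × 0.1671 = 2.615 × 10^-3 mol
n(I2) = n(S2O3^2-)/2 = 1.308 × 10^-3 mol
From the 1:3 ratio, n(BrO3^-) in the aliquot = 1/3 × 1.308 × 10^-3 = 4.359 × 10^-4 mol
[BrO3^-] = 4.359 × 10^-4 / 0.009869 = 0.04416 mol/L

0.04416 mol/L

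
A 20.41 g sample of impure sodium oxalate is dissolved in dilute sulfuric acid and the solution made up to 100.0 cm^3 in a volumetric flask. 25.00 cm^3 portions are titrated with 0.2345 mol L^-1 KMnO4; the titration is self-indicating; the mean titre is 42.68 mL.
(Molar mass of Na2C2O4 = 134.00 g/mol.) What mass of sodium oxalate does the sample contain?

2 MnO4^- + 5 C2O4^2- + 16 H^+ → 2 Mn^2+ + 10 CO2 + 8 H2O
n(KMnO4) per titration = 0.04268 × 0.2345 = 0.01001 mol
From the 5:2 ratio, n(Na2C2O4) in each aliquot = 5/2 × 0.01001 = 0.02502 mol
n(Na2C2O4) in the whole flask = 0.02502 × 100.0/25.00 = 0.1001 mol
mass of Na2C2O4 = 0.1001 × 134.00 = 13.41 g

13.41 g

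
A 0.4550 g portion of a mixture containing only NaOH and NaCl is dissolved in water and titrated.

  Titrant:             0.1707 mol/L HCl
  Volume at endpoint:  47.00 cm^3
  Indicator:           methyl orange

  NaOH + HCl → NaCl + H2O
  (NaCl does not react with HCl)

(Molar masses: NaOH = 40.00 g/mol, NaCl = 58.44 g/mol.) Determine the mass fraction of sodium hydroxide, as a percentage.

n(HCl) = 0.04700 × 0.1707 = 8.023 × 10^-3 mol
Let x = n(NaOH), y = n(NaCl).
Titrant: 1x = 8.023 × 10^-3;  mass: 40.00x + 58.44y = 0.4550
Solving, x = 8.023 × 10^-3 mol, y = 2.294 × 10^-3 mol
mass of NaOH = 8.023 × 10^-3 × 40.00 = 0.3209 g
% NaOH = 0.3209 / 0.4550 × 100 = 70.53 %

70.53 %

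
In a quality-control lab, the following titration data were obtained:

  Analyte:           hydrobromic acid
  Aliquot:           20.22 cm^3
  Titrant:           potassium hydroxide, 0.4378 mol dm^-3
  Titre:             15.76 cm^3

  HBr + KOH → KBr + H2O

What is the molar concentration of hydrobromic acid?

0.3412 mol/L

n(KOH) = 0.01576 L × 0.4378 mol/L = 6.900 × 10^-3 mol
n(HBr) = 6.900 × 10^-3 mol (1:1 mole ratio)
[HBr] = 6.900 × 10^-3 mol / 0.02022 L = 0.3412 mol/L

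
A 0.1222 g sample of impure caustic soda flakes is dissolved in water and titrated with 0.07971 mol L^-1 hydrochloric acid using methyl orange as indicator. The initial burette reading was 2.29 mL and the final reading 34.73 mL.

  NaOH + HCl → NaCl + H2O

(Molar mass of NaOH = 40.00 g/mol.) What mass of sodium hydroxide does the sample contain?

n(HCl) = 0.03244 L × 0.07971 mol/L = 2.586 × 10^-3 mol
n(NaOH) = 2.586 × 10^-3 mol (1:1 ratio)
mass of NaOH = 2.586 × 10^-3 × 40.00 g/mol = 0.1034 g

0.1034 g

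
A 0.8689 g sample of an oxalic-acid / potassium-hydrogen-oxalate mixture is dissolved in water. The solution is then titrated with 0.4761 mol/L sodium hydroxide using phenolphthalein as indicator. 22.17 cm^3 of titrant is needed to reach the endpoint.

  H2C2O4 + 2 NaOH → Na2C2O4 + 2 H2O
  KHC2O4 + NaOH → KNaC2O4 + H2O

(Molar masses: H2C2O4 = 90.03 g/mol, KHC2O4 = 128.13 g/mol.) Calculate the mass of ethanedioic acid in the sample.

0.2619 g

n(NaOH) = 0.02217 × 0.4761 = 0.01056 mol
Let x = n(H2C2O4), y = n(KHC2O4).
Titrant: 2x + 1y = 0.01056;  mass: 90.03x + 128.13y = 0.8689
Solving, x = 2.909 × 10^-3 mol, y = 4.738 × 10^-3 mol
mass of H2C2O4 = 2.909 × 10^-3 × 90.03 = 0.2619 g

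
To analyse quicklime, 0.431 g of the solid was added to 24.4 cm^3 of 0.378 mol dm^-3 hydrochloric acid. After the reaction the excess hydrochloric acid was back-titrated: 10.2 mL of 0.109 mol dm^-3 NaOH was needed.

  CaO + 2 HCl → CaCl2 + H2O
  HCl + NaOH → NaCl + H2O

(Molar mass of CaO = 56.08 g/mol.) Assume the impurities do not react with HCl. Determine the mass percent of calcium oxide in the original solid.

n(HCl) added = 0.0244 × 0.378 = 9.22 × 10^-3 mol
n(NaOH) used in back-titration = 0.0102 × 0.109 = 1.11 × 10^-3 mol
n(HCl) left over = 1.11 × 10^-3 mol (1:1 ratio)
n(HCl) consumed by analyte = 9.22 × 10^-3 − 1.11 × 10^-3 = 8.11 × 10^-3 mol
From the 1:2 ratio, n(CaO) = 1/2 × 8.11 × 10^-3 = 4.06 × 10^-3 mol
mass of CaO = 4.06 × 10^-3 × 56.08 = 0.227 g
% CaO = 0.227 / 0.431 × 100 = 52.8 %

52.8 %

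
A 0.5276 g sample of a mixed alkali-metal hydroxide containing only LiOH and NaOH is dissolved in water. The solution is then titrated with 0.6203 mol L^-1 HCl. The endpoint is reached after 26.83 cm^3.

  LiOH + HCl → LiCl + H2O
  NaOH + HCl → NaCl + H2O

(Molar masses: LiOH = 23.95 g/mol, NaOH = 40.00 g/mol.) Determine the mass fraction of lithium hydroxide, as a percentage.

39.06 %

n(HCl) = 0.02683 × 0.6203 = 0.01664 mol
Let x = n(LiOH), y = n(NaOH).
Titrant: 1x + 1y = 0.01664;  mass: 23.95x + 40.00y = 0.5276
Solving, x = 8.605 × 10^-3 mol, y = 8.038 × 10^-3 mol
mass of LiOH = 8.605 × 10^-3 × 23.95 = 0.2061 g
% LiOH = 0.2061 / 0.5276 × 100 = 39.06 %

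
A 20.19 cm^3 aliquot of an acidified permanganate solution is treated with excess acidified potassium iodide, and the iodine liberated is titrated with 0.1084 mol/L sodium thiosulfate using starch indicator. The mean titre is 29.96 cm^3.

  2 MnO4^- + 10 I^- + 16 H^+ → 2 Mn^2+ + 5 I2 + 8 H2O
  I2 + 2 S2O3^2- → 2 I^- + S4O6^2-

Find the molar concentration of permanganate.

0.03217 mol/L

n(S2O3^2-) = 0.02996 × 0.1084 = 3.248 × 10^-3 mol
n(I2) = n(S2O3^2-)/2 = 1.624 × 10^-3 mol
From the 2:5 ratio, n(MnO4^-) in the aliquot = 2/5 × 1.624 × 10^-3 = 6.495 × 10^-4 mol
[MnO4^-] = 6.495 × 10^-4 / 0.02019 = 0.03217 mol/L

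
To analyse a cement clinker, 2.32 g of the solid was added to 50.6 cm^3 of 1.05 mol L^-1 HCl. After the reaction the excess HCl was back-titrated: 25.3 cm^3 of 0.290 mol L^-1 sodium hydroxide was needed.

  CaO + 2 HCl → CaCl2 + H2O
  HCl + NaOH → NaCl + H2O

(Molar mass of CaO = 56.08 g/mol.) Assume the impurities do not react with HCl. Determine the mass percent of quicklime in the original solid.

n(HCl) added = 0.0506 × 1.05 = 0.0531 mol
n(NaOH) used in back-titration = 0.0253 × 0.290 = 7.34 × 10^-3 mol
n(HCl) left over = 7.34 × 10^-3 mol (1:1 ratio)
n(HCl) consumed by analyte = 0.0531 − 7.34 × 10^-3 = 0.0458 mol
From the 1:2 ratio, n(CaO) = 1/2 × 0.0458 = 0.0229 mol
mass of CaO = 0.0229 × 56.08 = 1.28 g
% CaO = 1.28 / 2.32 × 100 = 55.3 %

55.3 %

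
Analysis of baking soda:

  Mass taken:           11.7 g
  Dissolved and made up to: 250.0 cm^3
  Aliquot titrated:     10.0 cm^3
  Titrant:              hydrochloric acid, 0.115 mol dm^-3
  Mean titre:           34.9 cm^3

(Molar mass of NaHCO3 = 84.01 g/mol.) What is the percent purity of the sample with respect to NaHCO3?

72.0 %

NaHCO3 + HCl → NaCl + H2O + CO2
n(HCl) per titration = 0.0349 × 0.115 = 4.01 × 10^-3 mol
n(NaHCO3) in each aliquot = 4.01 × 10^-3 mol (1:1 ratio)
n(NaHCO3) in the whole flask = 4.01 × 10^-3 × 250.0/10.0 = 0.100 mol
mass of NaHCO3 = 0.100 × 84.01 = 8.43 g
% NaHCO3 = 8.43 / 11.7 × 100 = 72.0 %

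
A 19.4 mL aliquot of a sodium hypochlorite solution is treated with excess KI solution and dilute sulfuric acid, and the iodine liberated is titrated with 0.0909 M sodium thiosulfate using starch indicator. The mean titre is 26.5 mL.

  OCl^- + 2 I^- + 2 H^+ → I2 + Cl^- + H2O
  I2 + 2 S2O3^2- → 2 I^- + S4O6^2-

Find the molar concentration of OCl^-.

n(S2O3^2-) = 0.0265 × 0.0909 = 2.41 × 10^-3 mol
n(I2) = n(S2O3^2-)/2 = 1.20 × 10^-3 mol
n(OCl^-) in the aliquot = 1.20 × 10^-3 mol (1:1 ratio)
[OCl^-] = 1.20 × 10^-3 / 0.0194 = 0.0621 mol/L

0.0621 M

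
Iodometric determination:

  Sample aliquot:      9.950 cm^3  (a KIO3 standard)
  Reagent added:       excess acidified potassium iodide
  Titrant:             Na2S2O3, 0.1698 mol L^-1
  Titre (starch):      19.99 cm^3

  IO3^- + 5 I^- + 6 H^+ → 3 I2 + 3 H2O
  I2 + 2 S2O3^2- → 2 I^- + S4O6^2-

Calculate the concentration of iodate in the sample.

n(S2O3^2-) = 0.01999 × 0.1698 = 3.394 × 10^-3 mol
n(I2) = n(S2O3^2-)/2 = 1.697 × 10^-3 mol
From the 1:3 ratio, n(IO3^-) in the aliquot = 1/3 × 1.697 × 10^-3 = 5.657 × 10^-4 mol
[IO3^-] = 5.657 × 10^-4 / 0.009950 = 0.05686 mol/L

0.05686 mol/L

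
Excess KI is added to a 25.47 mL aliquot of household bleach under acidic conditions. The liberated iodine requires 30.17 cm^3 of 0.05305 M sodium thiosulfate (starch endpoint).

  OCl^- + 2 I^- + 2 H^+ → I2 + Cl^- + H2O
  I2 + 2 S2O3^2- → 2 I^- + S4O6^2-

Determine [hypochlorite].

n(S2O3^2-) = 0.03017 × 0.05305 = 1.601 × 10^-3 mol
n(I2) = n(S2O3^2-)/2 = 8.003 × 10^-4 mol
n(OCl^-) in the aliquot = 8.003 × 10^-4 mol (1:1 ratio)
[OCl^-] = 8.003 × 10^-4 / 0.02547 = 0.03142 mol/L

0.03142 M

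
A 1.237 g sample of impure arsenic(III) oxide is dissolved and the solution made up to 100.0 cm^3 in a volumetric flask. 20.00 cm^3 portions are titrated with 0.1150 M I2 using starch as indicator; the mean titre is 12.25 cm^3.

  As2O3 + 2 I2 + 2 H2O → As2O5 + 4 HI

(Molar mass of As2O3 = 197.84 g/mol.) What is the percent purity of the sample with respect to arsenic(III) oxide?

56.33 %

n(I2) per titration = 0.01225 × 0.1150 = 1.409 × 10^-3 mol
From the 1:2 ratio, n(As2O3) in each aliquot = 1/2 × 1.409 × 10^-3 = 7.044 × 10^-4 mol
n(As2O3) in the whole flask = 7.044 × 10^-4 × 100.0/20.00 = 3.522 × 10^-3 mol
mass of As2O3 = 3.522 × 10^-3 × 197.84 = 0.6968 g
% As2O3 = 0.6968 / 1.237 × 100 = 56.33 %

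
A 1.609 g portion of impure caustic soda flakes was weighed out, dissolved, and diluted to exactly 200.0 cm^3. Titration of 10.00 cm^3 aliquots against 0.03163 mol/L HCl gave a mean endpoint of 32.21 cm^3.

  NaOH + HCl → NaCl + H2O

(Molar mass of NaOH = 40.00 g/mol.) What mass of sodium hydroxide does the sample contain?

n(HCl) per titration = 0.03221 × 0.03163 = 1.019 × 10^-3 mol
n(NaOH) in each aliquot = 1.019 × 10^-3 mol (1:1 ratio)
n(NaOH) in the whole flask = 1.019 × 10^-3 × 200.0/10.00 = 0.02038 mol
mass of NaOH = 0.02038 × 40.00 = 0.8150 g

0.8150 g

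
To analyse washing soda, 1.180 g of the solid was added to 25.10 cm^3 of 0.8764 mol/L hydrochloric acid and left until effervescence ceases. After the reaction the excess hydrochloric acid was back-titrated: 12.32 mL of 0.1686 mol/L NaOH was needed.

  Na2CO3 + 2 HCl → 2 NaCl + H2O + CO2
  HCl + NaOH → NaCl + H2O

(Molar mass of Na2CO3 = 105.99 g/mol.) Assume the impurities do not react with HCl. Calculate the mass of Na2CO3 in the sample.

1.056 g

n(HCl) added = 0.02510 × 0.8764 = 0.02200 mol
n(NaOH) used in back-titration = 0.01232 × 0.1686 = 2.077 × 10^-3 mol
n(HCl) left over = 2.077 × 10^-3 mol (1:1 ratio)
n(HCl) consumed by analyte = 0.02200 − 2.077 × 10^-3 = 0.01992 mol
From the 1:2 ratio, n(Na2CO3) = 1/2 × 0.01992 = 9.960 × 10^-3 mol
mass of Na2CO3 = 9.960 × 10^-3 × 105.99 = 1.056 g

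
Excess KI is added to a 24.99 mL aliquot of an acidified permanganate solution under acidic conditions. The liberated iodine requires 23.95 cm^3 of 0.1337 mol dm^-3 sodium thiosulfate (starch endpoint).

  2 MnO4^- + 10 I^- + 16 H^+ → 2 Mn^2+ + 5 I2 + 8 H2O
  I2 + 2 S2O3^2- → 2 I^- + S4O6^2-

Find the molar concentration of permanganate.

n(S2O3^2-) = 0.02395 × 0.1337 = 3.202 × 10^-3 mol
n(I2) = n(S2O3^2-)/2 = 1.601 × 10^-3 mol
From the 2:5 ratio, n(MnO4^-) in the aliquot = 2/5 × 1.601 × 10^-3 = 6.404 × 10^-4 mol
[MnO4^-] = 6.404 × 10^-4 / 0.02499 = 0.02563 mol/L

0.02563 mol/L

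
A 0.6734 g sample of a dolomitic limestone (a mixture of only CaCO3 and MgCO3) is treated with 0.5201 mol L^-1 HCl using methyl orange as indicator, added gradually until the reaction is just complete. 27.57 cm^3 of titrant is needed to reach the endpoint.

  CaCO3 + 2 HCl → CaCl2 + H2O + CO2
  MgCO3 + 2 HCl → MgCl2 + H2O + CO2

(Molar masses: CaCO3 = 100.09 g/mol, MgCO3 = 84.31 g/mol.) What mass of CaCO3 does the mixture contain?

0.4372 g

n(HCl) = 0.02757 × 0.5201 = 0.01434 mol
Let x = n(CaCO3), y = n(MgCO3).
Titrant: 2x + 2y = 0.01434;  mass: 100.09x + 84.31y = 0.6734
Solving, x = 4.368 × 10^-3 mol, y = 2.801 × 10^-3 mol
mass of CaCO3 = 4.368 × 10^-3 × 100.09 = 0.4372 g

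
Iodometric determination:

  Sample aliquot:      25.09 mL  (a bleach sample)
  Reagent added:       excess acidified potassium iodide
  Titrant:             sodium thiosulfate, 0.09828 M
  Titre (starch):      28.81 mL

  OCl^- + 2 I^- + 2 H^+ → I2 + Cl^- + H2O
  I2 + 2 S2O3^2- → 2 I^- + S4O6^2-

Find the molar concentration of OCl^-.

n(S2O3^2-) = 0.02881 × 0.09828 = 2.831 × 10^-3 mol
n(I2) = n(S2O3^2-)/2 = 1.416 × 10^-3 mol
n(OCl^-) in the aliquot = 1.416 × 10^-3 mol (1:1 ratio)
[OCl^-] = 1.416 × 10^-3 / 0.02509 = 0.05643 mol/L

0.05643 M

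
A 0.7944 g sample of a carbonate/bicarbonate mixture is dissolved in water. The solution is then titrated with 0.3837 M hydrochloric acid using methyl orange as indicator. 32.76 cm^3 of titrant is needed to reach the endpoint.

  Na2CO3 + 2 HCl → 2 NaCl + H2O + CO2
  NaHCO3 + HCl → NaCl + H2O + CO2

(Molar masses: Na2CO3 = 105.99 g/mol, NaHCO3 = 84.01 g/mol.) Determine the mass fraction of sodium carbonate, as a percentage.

56.27 %

n(HCl) = 0.03276 × 0.3837 = 0.01257 mol
Let x = n(Na2CO3), y = n(NaHCO3).
Titrant: 2x + 1y = 0.01257;  mass: 105.99x + 84.01y = 0.7944
Solving, x = 4.217 × 10^-3 mol, y = 4.135 × 10^-3 mol
mass of Na2CO3 = 4.217 × 10^-3 × 105.99 = 0.4470 g
% Na2CO3 = 0.4470 / 0.7944 × 100 = 56.27 %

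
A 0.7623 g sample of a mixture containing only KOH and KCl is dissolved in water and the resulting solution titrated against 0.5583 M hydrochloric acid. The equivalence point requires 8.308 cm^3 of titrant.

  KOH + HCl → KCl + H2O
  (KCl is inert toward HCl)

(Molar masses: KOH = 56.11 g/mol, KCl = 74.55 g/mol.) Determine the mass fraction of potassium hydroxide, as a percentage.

n(HCl) = 0.008308 × 0.5583 = 4.638 × 10^-3 mol
Let x = n(KOH), y = n(KCl).
Titrant: 1x = 4.638 × 10^-3;  mass: 56.11x + 74.55y = 0.7623
Solving, x = 4.638 × 10^-3 mol, y = 6.734 × 10^-3 mol
mass of KOH = 4.638 × 10^-3 × 56.11 = 0.2603 g
% KOH = 0.2603 / 0.7623 × 100 = 34.14 %

34.14 %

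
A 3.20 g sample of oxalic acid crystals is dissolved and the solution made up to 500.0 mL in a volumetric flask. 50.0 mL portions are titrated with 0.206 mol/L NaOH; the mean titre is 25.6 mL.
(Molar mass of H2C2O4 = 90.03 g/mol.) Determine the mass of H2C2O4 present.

H2C2O4 + 2 NaOH → Na2C2O4 + 2 H2O
n(NaOH) per titration = 0.0256 × 0.206 = 5.27 × 10^-3 mol
From the 1:2 ratio, n(H2C2O4) in each aliquot = 1/2 × 5.27 × 10^-3 = 2.64 × 10^-3 mol
n(H2C2O4) in the whole flask = 2.64 × 10^-3 × 500.0/50.0 = 0.0264 mol
mass of H2C2O4 = 0.0264 × 90.03 = 2.37 g

2.37 g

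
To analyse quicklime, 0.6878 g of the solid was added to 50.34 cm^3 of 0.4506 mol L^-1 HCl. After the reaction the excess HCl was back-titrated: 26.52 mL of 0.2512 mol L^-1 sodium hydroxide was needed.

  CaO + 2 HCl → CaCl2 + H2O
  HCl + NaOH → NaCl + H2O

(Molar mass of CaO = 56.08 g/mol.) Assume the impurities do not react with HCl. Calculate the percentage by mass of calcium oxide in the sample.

65.32 %

n(HCl) added = 0.05034 × 0.4506 = 0.02268 mol
n(NaOH) used in back-titration = 0.02652 × 0.2512 = 6.662 × 10^-3 mol
n(HCl) left over = 6.662 × 10^-3 mol (1:1 ratio)
n(HCl) consumed by analyte = 0.02268 − 6.662 × 10^-3 = 0.01602 mol
From the 1:2 ratio, n(CaO) = 1/2 × 0.01602 = 8.011 × 10^-3 mol
mass of CaO = 8.011 × 10^-3 × 56.08 = 0.4492 g
% CaO = 0.4492 / 0.6878 × 100 = 65.32 %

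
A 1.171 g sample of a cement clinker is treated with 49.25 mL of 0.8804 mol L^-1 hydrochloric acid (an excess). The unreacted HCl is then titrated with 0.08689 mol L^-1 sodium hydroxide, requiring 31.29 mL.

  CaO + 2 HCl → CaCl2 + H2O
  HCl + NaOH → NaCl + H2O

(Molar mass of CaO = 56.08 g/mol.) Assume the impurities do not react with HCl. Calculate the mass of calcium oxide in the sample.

n(HCl) added = 0.04925 × 0.8804 = 0.04336 mol
n(NaOH) used in back-titration = 0.03129 × 0.08689 = 2.719 × 10^-3 mol
n(HCl) left over = 2.719 × 10^-3 mol (1:1 ratio)
n(HCl) consumed by analyte = 0.04336 − 2.719 × 10^-3 = 0.04064 mol
From the 1:2 ratio, n(CaO) = 1/2 × 0.04064 = 0.02032 mol
mass of CaO = 0.02032 × 56.08 = 1.140 g

1.140 g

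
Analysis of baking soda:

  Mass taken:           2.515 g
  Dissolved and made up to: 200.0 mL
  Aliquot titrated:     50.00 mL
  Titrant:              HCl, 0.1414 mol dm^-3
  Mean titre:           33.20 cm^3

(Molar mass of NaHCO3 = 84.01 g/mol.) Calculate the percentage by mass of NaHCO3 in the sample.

NaHCO3 + HCl → NaCl + H2O + CO2
n(HCl) per titration = 0.03320 × 0.1414 = 4.694 × 10^-3 mol
n(NaHCO3) in each aliquot = 4.694 × 10^-3 mol (1:1 ratio)
n(NaHCO3) in the whole flask = 4.694 × 10^-3 × 200.0/50.00 = 0.01878 mol
mass of NaHCO3 = 0.01878 × 84.01 = 1.578 g
% NaHCO3 = 1.578 / 2.515 × 100 = 62.72 %

62.72 %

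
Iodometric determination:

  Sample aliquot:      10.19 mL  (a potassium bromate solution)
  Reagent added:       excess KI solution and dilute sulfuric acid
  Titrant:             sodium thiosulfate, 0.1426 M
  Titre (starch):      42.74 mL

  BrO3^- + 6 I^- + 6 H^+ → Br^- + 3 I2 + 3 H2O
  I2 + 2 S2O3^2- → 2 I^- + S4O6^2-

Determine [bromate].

0.09968 M

n(S2O3^2-) = 0.04274 × 0.1426 = 6.095 × 10^-3 mol
n(I2) = n(S2O3^2-)/2 = 3.047 × 10^-3 mol
From the 1:3 ratio, n(BrO3^-) in the aliquot = 1/3 × 3.047 × 10^-3 = 1.016 × 10^-3 mol
[BrO3^-] = 1.016 × 10^-3 / 0.01019 = 0.09968 mol/L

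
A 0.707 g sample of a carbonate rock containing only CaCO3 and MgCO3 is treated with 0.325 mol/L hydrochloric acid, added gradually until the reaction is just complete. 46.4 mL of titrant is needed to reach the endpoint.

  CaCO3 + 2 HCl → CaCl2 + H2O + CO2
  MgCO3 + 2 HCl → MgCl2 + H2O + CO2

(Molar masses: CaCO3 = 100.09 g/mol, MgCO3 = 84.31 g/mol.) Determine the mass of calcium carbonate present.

0.452 g

n(HCl) = 0.0464 × 0.325 = 0.0151 mol
Let x = n(CaCO3), y = n(MgCO3).
Titrant: 2x + 2y = 0.0151;  mass: 100.09x + 84.31y = 0.707
Solving, x = 4.52 × 10^-3 mol, y = 3.02 × 10^-3 mol
mass of CaCO3 = 4.52 × 10^-3 × 100.09 = 0.452 g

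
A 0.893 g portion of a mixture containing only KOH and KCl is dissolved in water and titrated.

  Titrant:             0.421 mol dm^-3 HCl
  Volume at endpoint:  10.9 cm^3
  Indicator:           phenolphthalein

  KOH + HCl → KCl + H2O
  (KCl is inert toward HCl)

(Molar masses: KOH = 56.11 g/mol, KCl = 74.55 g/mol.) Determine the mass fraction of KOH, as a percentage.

28.8 %

n(HCl) = 0.0109 × 0.421 = 4.59 × 10^-3 mol
Let x = n(KOH), y = n(KCl).
Titrant: 1x = 4.59 × 10^-3;  mass: 56.11x + 74.55y = 0.893
Solving, x = 4.59 × 10^-3 mol, y = 8.52 × 10^-3 mol
mass of KOH = 4.59 × 10^-3 × 56.11 = 0.257 g
% KOH = 0.257 / 0.893 × 100 = 28.8 %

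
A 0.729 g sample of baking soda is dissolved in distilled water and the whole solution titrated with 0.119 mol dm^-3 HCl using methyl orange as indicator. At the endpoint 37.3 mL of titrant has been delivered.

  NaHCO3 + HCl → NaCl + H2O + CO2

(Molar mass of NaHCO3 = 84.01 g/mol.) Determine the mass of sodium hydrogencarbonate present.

n(HCl) = 0.0373 L × 0.119 mol/L = 4.44 × 10^-3 mol
n(NaHCO3) = 4.44 × 10^-3 mol (1:1 ratio)
mass of NaHCO3 = 4.44 × 10^-3 × 84.01 g/mol = 0.373 g

0.373 g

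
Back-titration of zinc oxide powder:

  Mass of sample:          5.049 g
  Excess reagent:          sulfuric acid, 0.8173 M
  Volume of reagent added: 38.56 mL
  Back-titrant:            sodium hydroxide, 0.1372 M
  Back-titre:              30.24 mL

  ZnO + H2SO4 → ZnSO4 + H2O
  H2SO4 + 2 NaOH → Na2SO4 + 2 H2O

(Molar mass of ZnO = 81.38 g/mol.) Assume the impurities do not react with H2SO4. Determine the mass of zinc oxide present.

n(H2SO4) added = 0.03856 × 0.8173 = 0.03152 mol
n(NaOH) used in back-titration = 0.03024 × 0.1372 = 4.149 × 10^-3 mol
From the 1:2 ratio, n(H2SO4) left over = 1/2 × 4.149 × 10^-3 = 2.074 × 10^-3 mol
n(H2SO4) consumed by analyte = 0.03152 − 2.074 × 10^-3 = 0.02944 mol
n(ZnO) = 0.02944 mol (1:1 ratio)
mass of ZnO = 0.02944 × 81.38 = 2.396 g

2.396 g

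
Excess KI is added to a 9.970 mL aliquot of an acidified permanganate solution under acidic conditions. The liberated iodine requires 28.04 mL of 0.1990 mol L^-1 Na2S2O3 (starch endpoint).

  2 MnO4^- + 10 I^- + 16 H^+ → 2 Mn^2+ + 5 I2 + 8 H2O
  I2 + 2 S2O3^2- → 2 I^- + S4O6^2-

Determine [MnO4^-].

n(S2O3^2-) = 0.02804 × 0.1990 = 5.580 × 10^-3 mol
n(I2) = n(S2O3^2-)/2 = 2.790 × 10^-3 mol
From the 2:5 ratio, n(MnO4^-) in the aliquot = 2/5 × 2.790 × 10^-3 = 1.116 × 10^-3 mol
[MnO4^-] = 1.116 × 10^-3 / 0.009970 = 0.1119 mol/L

0.1119 mol/L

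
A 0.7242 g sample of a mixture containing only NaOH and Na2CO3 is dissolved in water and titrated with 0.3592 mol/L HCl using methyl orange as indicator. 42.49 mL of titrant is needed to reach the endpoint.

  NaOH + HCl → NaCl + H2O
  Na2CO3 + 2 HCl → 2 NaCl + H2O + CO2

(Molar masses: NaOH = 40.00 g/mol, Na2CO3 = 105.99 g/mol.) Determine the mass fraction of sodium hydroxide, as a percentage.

35.97 %

n(HCl) = 0.04249 × 0.3592 = 0.01526 mol
Let x = n(NaOH), y = n(Na2CO3).
Titrant: 1x + 2y = 0.01526;  mass: 40.00x + 105.99y = 0.7242
Solving, x = 6.513 × 10^-3 mol, y = 4.375 × 10^-3 mol
mass of NaOH = 6.513 × 10^-3 × 40.00 = 0.2605 g
% NaOH = 0.2605 / 0.7242 × 100 = 35.97 %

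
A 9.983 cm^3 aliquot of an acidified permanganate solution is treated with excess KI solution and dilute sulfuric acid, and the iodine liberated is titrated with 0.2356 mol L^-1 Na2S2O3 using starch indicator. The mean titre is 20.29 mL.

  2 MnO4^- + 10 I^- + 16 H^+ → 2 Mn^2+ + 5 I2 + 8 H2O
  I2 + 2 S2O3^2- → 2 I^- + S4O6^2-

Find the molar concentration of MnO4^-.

0.09577 mol/L

n(S2O3^2-) = 0.02029 × 0.2356 = 4.780 × 10^-3 mol
n(I2) = n(S2O3^2-)/2 = 2.390 × 10^-3 mol
From the 2:5 ratio, n(MnO4^-) in the aliquot = 2/5 × 2.390 × 10^-3 = 9.561 × 10^-4 mol
[MnO4^-] = 9.561 × 10^-4 / 0.009983 = 0.09577 mol/L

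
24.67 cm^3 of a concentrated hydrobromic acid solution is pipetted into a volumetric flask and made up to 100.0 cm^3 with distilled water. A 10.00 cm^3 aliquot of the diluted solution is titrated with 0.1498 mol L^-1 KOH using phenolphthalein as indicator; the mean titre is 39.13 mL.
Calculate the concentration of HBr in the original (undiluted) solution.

2.376 mol/L

HBr + KOH → KBr + H2O
n(KOH) = 0.03913 × 0.1498 = 5.862 × 10^-3 mol
n(HBr) in the aliquot = 5.862 × 10^-3 mol (1:1 ratio)
[HBr]_dilute = 5.862 × 10^-3 / 0.01000 = 0.5862 mol/L
Dilution factor = 100.0 / 24.67 = 4.054
[HBr]_stock = 0.5862 × 4.054 = 2.376 mol/L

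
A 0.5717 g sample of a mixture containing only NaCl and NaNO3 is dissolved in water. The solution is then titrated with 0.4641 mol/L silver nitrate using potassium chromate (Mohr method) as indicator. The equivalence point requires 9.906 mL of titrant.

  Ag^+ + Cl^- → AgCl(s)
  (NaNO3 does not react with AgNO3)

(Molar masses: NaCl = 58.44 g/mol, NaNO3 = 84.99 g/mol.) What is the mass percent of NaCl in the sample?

47.00 %

n(AgNO3) = 0.009906 × 0.4641 = 4.597 × 10^-3 mol
Let x = n(NaCl), y = n(NaNO3).
Titrant: 1x = 4.597 × 10^-3;  mass: 58.44x + 84.99y = 0.5717
Solving, x = 4.597 × 10^-3 mol, y = 3.565 × 10^-3 mol
mass of NaCl = 4.597 × 10^-3 × 58.44 = 0.2687 g
% NaCl = 0.2687 / 0.5717 × 100 = 47.00 %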